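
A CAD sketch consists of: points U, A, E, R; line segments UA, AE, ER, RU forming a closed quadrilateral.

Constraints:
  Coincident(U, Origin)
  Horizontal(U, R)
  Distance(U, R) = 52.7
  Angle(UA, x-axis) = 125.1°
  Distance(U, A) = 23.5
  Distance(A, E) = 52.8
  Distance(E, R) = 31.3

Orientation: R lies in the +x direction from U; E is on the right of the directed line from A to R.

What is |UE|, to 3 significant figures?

30.4

Checks: |AE| = 52.80 ✓; |ER| = 31.30 ✓.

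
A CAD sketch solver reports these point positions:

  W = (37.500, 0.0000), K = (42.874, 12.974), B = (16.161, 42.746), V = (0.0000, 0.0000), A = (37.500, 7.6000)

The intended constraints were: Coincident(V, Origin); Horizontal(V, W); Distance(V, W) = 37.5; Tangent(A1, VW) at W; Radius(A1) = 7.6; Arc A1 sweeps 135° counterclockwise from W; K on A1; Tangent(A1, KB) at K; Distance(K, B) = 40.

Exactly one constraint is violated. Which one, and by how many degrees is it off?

Tangent(A1, KB) at K — off by 3.10°.

V = (0.00, 0.00) ✓; V.y = 0.00, W.y = 0.00 ✓; |VW| = 37.50 ✓; ∠(AW, WV) = 90.00° ✓; |AW| = 7.600 ✓; bearing(A→K) − bearing(A→W) = 135.0° ✓; |AK| = 7.600 ✓; ∠(AK, KB) = 93.10° ✗; |KB| = 40.00 ✓.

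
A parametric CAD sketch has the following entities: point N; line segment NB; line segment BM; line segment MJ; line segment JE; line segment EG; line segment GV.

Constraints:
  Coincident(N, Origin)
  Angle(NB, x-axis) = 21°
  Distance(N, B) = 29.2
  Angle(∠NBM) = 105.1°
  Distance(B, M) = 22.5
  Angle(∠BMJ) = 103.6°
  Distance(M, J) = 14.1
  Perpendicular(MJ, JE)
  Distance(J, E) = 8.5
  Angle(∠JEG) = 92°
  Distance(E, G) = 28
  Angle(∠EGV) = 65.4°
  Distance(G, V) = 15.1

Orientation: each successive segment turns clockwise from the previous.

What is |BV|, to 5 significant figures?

26.480

N is at the origin; NB runs at 21.0° with length 29.2, so B = (27.261, 10.464). ∠NBM = 105.1° gives BM at -53.900° from the x-axis; with |BM| = 22.5, M = (40.517, -7.7154). ∠BMJ = 103.6° gives MJ at -130.30° from the x-axis; with |MJ| = 14.1, J = (31.398, -18.469). MJ ⟂ JE, so JE runs at 139.70°; with |JE| = 8.5, E = (24.915, -12.971). ∠JEG = 92.0° gives EG at 51.700° from the x-axis; with |EG| = 28.0, G = (42.269, 9.0024). ∠EGV = 65.4° gives GV at -62.900° from the x-axis; with |GV| = 15.1, V = (49.148, -4.4398). Then |BV| = |V − B| = 26.480.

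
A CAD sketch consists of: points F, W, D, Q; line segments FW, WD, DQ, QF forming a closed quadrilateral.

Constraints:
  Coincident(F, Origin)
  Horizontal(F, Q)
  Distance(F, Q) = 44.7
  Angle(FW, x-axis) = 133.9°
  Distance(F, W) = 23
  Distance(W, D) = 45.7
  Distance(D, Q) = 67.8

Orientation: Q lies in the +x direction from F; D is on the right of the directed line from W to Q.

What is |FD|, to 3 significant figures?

33.5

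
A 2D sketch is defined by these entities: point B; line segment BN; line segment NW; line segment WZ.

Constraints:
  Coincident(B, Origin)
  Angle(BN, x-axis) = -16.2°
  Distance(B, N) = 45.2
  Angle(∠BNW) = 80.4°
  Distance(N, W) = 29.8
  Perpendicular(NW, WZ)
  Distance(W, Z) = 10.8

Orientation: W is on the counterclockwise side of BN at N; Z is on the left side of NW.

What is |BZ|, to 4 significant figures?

40.45

B is at the origin; BN runs at -16.2° with length 45.2, so N = 45.2·(cos -16.2°, sin -16.2°) = (43.41, -12.61). ∠BNW = 80.4°, so NW runs at -16.2° + (180° − 80.4°) = 83.40° from the x-axis; with |NW| = 29.8, W = N + 29.8·(cos 83.40°, sin 83.40°) = (46.83, 16.99). NW ⟂ WZ; with |WZ| = 10.8 on the left of NW, Z = W + 10.8·(-0.9934, 0.1149) = (36.10, 18.23). Then |BZ| = |Z − B| = 40.45.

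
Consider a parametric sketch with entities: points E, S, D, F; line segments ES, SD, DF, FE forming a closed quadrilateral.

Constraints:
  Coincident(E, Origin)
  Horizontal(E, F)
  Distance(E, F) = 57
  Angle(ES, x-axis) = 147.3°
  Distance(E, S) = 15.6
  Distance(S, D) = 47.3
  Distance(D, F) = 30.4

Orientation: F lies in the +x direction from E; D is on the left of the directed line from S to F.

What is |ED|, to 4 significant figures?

37.97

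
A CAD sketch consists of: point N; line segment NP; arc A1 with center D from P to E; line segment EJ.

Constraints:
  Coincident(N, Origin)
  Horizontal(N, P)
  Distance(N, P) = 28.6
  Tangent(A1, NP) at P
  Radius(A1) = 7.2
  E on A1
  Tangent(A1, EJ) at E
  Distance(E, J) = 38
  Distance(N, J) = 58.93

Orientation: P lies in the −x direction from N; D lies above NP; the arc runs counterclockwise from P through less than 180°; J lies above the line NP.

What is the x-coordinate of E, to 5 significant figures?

-22.108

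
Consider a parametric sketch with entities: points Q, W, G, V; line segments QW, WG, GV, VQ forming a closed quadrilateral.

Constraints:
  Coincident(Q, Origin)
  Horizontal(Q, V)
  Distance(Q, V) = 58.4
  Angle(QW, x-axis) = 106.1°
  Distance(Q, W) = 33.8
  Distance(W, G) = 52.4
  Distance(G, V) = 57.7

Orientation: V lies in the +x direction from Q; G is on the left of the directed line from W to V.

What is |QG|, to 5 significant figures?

66.321

Q is at the origin; QV is horizontal with |QV| = 58.4 and V in +x, so V = (58.4, 0). QW runs at 106.1° with |QW| = 33.8, so W = (-9.3732, 32.474). G is determined by |WG| = 52.4 and |GV| = 57.7 together: it lies at the intersection of circle(W, 52.4) and circle(V, 57.7). With |WV| = 75.152, the foot of the radical line on WV is 33.694 from W and the perpendicular offset is √(52.4² − 33.694²) = 40.131. Taking the left-of-WV solution: G = (38.354, 54.106).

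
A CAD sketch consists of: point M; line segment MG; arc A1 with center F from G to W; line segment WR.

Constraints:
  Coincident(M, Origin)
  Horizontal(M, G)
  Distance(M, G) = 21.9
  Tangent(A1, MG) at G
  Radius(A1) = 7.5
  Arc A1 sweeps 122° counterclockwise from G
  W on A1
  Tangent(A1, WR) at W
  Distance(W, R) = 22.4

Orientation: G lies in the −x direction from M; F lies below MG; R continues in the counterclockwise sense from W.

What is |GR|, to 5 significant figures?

30.965

M is at the origin; M and G share the same y with |MG| = 21.9 and G on the −x side, so G = (-21.900, 0.0000). A1 meets MG tangentially, so FG is at right angles to MG, so F = G + (0, -7.5) = (-21.900, -7.5000). On A1, G sits at bearing 90° from F; a 122° counterclockwise sweep puts W at bearing 212°, so W = F + 7.5·(cos 212°, sin 212°) = (-28.260, -11.474). A1 meets WR tangentially, so FW is at right angles to WR, so WR runs along (−sin 212°, cos 212°); with |WR| = 22.4, R = (-16.390, -30.471). Then |GR| = |R − G| = 30.965.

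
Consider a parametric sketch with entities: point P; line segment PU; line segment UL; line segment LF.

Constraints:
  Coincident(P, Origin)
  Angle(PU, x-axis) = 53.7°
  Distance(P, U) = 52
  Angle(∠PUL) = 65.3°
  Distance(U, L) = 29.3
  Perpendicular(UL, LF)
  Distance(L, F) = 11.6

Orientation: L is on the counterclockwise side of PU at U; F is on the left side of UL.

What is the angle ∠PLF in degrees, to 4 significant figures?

9.105°

P is at the origin; PU runs at 53.7° with length 52.0, so U = 52.0·(cos 53.7°, sin 53.7°) = (30.78, 41.91). ∠PUL = 65.3°, so UL runs at 53.7° + (180° − 65.3°) = 168.4° from the x-axis; with |UL| = 29.3, L = U + 29.3·(cos 168.4°, sin 168.4°) = (2.083, 47.80). UL ⟂ LF; with |LF| = 11.6 on the left of UL, F = L + 11.6·(-0.2011, -0.9796) = (-0.2494, 36.44). Then cos ∠PLF = LP·LF / (|LP||LF|), giving 9.105°.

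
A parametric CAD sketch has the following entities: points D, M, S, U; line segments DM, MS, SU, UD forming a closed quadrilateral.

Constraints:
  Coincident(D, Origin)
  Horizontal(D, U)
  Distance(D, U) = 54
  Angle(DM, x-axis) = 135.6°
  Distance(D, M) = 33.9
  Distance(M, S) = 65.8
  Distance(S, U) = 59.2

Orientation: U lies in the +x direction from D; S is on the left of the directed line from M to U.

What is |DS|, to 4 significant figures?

64.77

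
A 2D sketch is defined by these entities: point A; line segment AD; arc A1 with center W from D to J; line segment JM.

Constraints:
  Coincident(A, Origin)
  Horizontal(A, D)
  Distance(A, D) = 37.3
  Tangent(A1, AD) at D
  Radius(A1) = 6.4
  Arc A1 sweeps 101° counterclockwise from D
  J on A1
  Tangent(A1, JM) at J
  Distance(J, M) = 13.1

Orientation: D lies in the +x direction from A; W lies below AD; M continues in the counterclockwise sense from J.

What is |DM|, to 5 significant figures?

20.827

On A1, D sits at bearing 90° from W; a 101° counterclockwise sweep puts J at bearing 191°, so J = W + 6.4·(cos 191°, sin 191°) = (31.018, -7.6212). A1 meets JM tangentially, so WJ is at right angles to JM, so JM runs along (−sin 191°, cos 191°); with |JM| = 13.1, M = (33.517, -20.480). Then |DM| = |M − D| = 20.827.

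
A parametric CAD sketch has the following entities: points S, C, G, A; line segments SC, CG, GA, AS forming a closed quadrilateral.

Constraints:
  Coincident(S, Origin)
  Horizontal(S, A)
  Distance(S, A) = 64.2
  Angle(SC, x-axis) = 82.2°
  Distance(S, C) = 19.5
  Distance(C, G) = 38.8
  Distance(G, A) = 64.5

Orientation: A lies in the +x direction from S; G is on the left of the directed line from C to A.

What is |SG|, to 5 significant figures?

56.852

Checks: |CG| = 38.80 ✓; |GA| = 64.50 ✓.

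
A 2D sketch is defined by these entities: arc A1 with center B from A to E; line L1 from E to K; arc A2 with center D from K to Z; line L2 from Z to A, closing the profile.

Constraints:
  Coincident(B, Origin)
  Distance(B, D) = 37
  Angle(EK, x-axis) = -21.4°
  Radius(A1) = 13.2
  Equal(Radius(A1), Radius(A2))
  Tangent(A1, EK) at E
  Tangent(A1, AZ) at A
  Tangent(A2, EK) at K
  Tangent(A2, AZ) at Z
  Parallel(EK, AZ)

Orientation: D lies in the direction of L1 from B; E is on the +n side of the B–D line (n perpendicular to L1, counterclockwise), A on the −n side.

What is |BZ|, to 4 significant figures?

39.28

The slot axis is L1's direction at -21.4°, so u = (cos -21.4°, sin -21.4°) = (0.9311, -0.3649) and n = (−sin -21.4°, cos -21.4°) = (0.3649, 0.9311). B is at the origin and D lies 37.0 along u from B, so D = 37.0·u = (34.45, -13.50). Tangency of A1 to both parallel lines with radius 13.2 puts E and A at B ± 13.2·n: E = (4.816, 12.29), A = (-4.816, -12.29). Equal radii place K and Z the same way about D: K = D + 13.2·n = (39.27, -1.211), Z = D − 13.2·n = (29.63, -25.79). Then |BZ| = |Z − B| = 39.28.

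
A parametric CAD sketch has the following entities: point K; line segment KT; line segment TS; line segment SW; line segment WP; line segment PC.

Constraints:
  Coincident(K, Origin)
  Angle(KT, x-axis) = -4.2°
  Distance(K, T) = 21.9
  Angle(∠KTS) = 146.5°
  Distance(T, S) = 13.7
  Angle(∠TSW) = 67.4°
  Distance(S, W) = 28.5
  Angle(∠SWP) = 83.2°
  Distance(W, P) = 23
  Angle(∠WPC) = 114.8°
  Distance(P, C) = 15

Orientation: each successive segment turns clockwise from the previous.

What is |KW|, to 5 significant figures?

25.372

K is at the origin; KT runs at -4.2° with length 21.9, so T = (21.841, -1.6039). ∠KTS = 146.5° gives TS at -37.700° from the x-axis; with |TS| = 13.7, S = (32.681, -9.9818). ∠TSW = 67.4° gives SW at -150.30° from the x-axis; with |SW| = 28.5, W = (7.9250, -24.102). Then |KW| = |W − K| = 25.372.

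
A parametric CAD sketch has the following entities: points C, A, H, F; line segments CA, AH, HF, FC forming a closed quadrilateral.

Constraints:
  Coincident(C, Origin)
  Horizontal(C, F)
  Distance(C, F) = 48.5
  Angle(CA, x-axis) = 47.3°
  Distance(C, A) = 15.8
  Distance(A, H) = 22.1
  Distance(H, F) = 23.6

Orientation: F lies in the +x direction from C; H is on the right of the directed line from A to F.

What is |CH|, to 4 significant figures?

25.88

Checks: C.y = 0.00, F.y = 0.00 ✓; |AH| = 22.10 ✓; |HF| = 23.60 ✓.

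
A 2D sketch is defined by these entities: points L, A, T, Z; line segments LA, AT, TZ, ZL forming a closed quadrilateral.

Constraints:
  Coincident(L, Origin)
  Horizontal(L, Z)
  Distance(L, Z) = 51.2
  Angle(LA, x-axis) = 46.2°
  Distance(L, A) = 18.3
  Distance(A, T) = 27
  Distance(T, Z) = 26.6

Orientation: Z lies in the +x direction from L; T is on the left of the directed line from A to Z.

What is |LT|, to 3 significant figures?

44.3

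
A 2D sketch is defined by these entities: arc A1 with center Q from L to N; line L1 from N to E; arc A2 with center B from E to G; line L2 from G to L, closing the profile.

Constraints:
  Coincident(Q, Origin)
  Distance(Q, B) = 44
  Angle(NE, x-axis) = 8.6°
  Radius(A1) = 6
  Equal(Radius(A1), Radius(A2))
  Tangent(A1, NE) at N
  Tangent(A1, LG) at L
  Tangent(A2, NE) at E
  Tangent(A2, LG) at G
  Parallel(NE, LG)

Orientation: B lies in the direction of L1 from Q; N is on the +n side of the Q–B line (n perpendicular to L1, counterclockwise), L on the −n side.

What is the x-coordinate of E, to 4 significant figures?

42.61

The slot axis is L1's direction at 8.6°, so u = (cos 8.6°, sin 8.6°) = (0.9888, 0.1495) and n = (−sin 8.6°, cos 8.6°) = (-0.1495, 0.9888). Q is at the origin and B lies 44.0 along u from Q, so B = 44.0·u = (43.51, 6.580). Tangency of A1 to both parallel lines with radius 6.0 puts N and L at Q ± 6.0·n: N = (-0.8972, 5.933), L = (0.8972, -5.933). Equal radii place E and G the same way about B: E = B + 6.0·n = (42.61, 12.51), G = B − 6.0·n = (44.40, 0.6470). So E.x = 42.61.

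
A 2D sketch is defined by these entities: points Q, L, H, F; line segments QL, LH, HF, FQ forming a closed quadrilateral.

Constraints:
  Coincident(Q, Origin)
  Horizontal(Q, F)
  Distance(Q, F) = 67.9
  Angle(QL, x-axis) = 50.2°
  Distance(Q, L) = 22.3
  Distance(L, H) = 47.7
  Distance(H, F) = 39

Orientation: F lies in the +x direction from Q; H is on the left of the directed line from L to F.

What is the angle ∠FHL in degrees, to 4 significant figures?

80.30°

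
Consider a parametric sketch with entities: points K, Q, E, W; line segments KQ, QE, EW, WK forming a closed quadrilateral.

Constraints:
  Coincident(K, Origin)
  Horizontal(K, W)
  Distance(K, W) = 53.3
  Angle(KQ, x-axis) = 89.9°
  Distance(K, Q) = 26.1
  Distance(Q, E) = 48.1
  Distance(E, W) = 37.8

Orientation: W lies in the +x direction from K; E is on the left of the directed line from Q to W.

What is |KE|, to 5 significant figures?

59.840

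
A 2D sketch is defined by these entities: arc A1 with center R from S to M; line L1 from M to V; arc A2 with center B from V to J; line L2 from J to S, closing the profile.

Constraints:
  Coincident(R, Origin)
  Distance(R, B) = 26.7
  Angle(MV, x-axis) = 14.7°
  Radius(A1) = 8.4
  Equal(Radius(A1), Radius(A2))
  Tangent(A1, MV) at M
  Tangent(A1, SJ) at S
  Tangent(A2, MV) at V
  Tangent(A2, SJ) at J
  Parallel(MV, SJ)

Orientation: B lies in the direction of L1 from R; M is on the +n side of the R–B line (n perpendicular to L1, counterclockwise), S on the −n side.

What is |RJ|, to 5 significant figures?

27.990

The slot axis is L1's direction at 14.7°, so u = (cos 14.7°, sin 14.7°) = (0.96727, 0.25376) and n = (−sin 14.7°, cos 14.7°) = (-0.25376, 0.96727). R is at the origin and B lies 26.7 along u from R, so B = 26.7·u = (25.826, 6.7753). Tangency of A1 to both parallel lines with radius 8.4 puts M and S at R ± 8.4·n: M = (-2.1316, 8.1250), S = (2.1316, -8.1250). Equal radii place V and J the same way about B: V = B + 8.4·n = (23.694, 14.900), J = B − 8.4·n = (27.958, -1.3497). Then |RJ| = |J − R| = 27.990.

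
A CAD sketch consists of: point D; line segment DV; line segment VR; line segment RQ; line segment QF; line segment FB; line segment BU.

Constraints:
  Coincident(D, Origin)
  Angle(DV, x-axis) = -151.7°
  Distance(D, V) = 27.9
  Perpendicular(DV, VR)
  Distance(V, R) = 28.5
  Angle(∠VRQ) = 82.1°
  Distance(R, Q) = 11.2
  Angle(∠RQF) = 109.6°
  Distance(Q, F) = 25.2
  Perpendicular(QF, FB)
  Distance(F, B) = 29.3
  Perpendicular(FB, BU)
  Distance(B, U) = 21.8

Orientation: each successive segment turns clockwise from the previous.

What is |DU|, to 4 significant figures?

48.17

QF is perpendicular to FB, so FB runs at -140.0°; with |FB| = 29.3, B = (-33.83, -22.37). FB is perpendicular to BU, so BU runs at 130.0°; with |BU| = 21.8, U = (-47.84, -5.668). Then |DU| = |U − D| = 48.17.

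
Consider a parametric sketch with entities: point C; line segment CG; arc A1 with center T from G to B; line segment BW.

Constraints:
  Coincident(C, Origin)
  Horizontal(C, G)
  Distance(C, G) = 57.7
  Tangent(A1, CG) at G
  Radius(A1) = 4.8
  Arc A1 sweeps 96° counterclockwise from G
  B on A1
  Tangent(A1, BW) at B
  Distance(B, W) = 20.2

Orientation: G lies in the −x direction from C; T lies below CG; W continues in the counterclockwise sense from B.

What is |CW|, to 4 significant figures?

65.49

C is at the origin; C and G share the same y with |CG| = 57.7 and G on the −x side, so G = (-57.70, 0.000). A1 meets CG tangentially, so TG is at right angles to CG, so T = G + (0, -4.8) = (-57.70, -4.800). On A1, G sits at bearing 90° from T; a 96° counterclockwise sweep puts B at bearing 186°, so B = T + 4.8·(cos 186°, sin 186°) = (-62.47, -5.302). Since A1 is tangent to BW there, TB ⟂ BW, so BW runs along (−sin 186°, cos 186°); with |BW| = 20.2, W = (-60.36, -25.39). Then |CW| = |W − C| = 65.49.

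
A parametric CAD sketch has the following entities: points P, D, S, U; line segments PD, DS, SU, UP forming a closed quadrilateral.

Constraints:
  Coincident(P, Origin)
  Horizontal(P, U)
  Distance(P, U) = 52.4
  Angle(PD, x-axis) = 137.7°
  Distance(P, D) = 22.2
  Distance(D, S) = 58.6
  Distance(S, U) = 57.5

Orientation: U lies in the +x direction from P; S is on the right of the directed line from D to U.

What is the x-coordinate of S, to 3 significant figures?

9.09

Checks: |DS| = 58.60 ✓; |SU| = 57.50 ✓.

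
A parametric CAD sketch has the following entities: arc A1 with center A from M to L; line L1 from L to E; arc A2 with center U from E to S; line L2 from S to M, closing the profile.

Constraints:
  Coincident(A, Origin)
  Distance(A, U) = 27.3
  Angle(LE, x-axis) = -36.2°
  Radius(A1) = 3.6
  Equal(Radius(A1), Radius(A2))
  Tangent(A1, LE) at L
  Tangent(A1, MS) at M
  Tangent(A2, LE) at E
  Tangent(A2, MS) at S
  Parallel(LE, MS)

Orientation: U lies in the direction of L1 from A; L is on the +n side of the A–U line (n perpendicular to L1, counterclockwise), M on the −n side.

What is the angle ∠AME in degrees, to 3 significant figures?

75.2°

Tangency of A1 to both parallel lines with radius 3.6 puts L and M at A ± 3.6·n: L = (2.13, 2.91), M = (-2.13, -2.91). Equal radii place E and S the same way about U: E = U + 3.6·n = (24.2, -13.2), S = U − 3.6·n = (19.9, -19.0). Then cos ∠AME = MA·ME / (|MA||ME|), giving 75.2°.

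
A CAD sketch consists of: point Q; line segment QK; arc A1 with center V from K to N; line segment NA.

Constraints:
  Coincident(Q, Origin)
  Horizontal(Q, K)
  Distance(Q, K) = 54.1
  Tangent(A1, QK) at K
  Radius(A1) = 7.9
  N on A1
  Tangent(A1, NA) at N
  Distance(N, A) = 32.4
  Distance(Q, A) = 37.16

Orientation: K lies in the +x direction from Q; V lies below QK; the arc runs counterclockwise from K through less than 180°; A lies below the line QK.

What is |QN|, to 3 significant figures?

48.4

Q is at the origin; QK is horizontal with |QK| = 54.1 and K on the +x side, so K = (54.1, 0.00). A1 meets QK tangentially, so VK is at right angles to QK, so V = K + (0, -7.9) = (54.1, -7.90). Since VN ⟂ NA (tangency), |VA| = √(7.9² + 32.4²) = 33.3 regardless of where N sits on A1. So A lies on both circle(Q, 37.16) and circle(V, 33.3); the below-QK intersection is A = (26.3, -26.3). N is the foot of the tangent from A: N = (48.3, -2.53).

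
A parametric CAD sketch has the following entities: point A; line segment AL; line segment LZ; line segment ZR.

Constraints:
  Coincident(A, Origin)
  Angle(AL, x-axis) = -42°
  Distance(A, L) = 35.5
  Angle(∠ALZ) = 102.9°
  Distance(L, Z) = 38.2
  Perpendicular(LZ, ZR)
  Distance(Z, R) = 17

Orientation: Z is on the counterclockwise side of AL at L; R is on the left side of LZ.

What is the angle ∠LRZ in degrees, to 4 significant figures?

66.01°

A is at the origin; AL runs at -42.0° with length 35.5, so L = 35.5·(cos -42.0°, sin -42.0°) = (26.38, -23.75). ∠ALZ = 102.9°, so LZ runs at -42.0° + (180° − 102.9°) = 35.10° from the x-axis; with |LZ| = 38.2, Z = L + 38.2·(cos 35.10°, sin 35.10°) = (57.63, -1.789). LZ ⟂ ZR; with |ZR| = 17.0 on the left of LZ, R = Z + 17.0·(-0.5750, 0.8181) = (47.86, 12.12). Then cos ∠LRZ = RL·RZ / (|RL||RZ|), giving 66.01°.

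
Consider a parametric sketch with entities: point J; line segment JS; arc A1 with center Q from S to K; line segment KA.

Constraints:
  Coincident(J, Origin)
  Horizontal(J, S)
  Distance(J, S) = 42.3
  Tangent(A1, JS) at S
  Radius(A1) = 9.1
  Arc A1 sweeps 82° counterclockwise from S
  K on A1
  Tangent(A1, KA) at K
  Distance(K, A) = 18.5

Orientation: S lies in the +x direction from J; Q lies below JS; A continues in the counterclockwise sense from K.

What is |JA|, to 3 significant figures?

40.3

J is at the origin; JS is horizontal with |JS| = 42.3 and S on the +x side, so S = (42.3, 0.00). Tangency of A1 to JS means the radius QS is perpendicular to JS, so Q = S + (0, -9.1) = (42.3, -9.10). On A1, S sits at bearing 90° from Q; an 82° counterclockwise sweep puts K at bearing 172°, so K = Q + 9.1·(cos 172°, sin 172°) = (33.3, -7.83). The tangent condition forces QK to be normal to KA, so KA runs along (−sin 172°, cos 172°); with |KA| = 18.5, A = (30.7, -26.2). Then |JA| = |A − J| = 40.3.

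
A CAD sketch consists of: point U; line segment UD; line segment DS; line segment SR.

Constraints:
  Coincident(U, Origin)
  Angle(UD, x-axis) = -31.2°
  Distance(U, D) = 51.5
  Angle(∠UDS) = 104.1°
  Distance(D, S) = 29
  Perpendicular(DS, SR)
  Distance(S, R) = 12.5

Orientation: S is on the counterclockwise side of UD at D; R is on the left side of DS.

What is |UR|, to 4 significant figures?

55.93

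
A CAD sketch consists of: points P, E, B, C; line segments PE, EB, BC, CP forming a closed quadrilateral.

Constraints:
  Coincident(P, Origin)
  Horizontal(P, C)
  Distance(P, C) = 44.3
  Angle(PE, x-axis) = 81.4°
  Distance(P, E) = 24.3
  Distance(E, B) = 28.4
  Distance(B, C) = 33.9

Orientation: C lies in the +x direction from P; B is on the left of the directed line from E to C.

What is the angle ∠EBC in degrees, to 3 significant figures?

98.2°

P is at the origin; P and C share the same y with |PC| = 44.3 and C in +x, so C = (44.3, 0). PE runs at 81.4° with |PE| = 24.3, so E = (3.63, 24.0). B is determined by |EB| = 28.4 and |BC| = 33.9 together: it lies at the intersection of circle(E, 28.4) and circle(C, 33.9). With |EC| = 47.2, the foot of the radical line on EC is 20.0 from E and the perpendicular offset is √(28.4² − 20.0²) = 20.2. Taking the left-of-EC solution: B = (31.1, 31.2).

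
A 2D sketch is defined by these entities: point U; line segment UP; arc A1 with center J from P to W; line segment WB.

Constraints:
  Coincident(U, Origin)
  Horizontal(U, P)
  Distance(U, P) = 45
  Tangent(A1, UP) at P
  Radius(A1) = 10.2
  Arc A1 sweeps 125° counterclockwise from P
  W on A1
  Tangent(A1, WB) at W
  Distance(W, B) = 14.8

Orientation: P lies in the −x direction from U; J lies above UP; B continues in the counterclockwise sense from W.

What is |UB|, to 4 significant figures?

53.21

U is at the origin; U and P share the same y with |UP| = 45.0 and P on the −x side, so P = (-45.00, 0.000). A1 meets UP tangentially, so JP is at right angles to UP, so J = P + (0, 10.2) = (-45.00, 10.20). On A1, P sits at bearing -90° from J; a 125° counterclockwise sweep puts W at bearing 35°, so W = J + 10.2·(cos 35°, sin 35°) = (-36.64, 16.05). Since A1 is tangent to WB there, JW ⟂ WB, so WB runs along (−sin 35°, cos 35°); with |WB| = 14.8, B = (-45.13, 28.17). Then |UB| = |B − U| = 53.21.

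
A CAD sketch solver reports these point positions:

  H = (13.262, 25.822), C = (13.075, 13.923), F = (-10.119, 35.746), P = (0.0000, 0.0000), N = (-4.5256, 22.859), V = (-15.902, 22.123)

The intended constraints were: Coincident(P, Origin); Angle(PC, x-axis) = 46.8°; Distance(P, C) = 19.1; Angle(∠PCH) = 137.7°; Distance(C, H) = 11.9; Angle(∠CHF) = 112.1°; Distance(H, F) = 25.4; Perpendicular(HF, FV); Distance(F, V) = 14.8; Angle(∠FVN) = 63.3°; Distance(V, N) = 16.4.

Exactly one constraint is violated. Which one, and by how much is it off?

Distance(V, N) = 16.4 — off by 5.00.

P = (0.00, 0.00) ✓; PC at 46.80° ✓; |PC| = 19.10 ✓; ∠PCH = 137.7° ✓; |CH| = 11.90 ✓; ∠CHF = 112.1° ✓; |HF| = 25.40 ✓; ∠(HF, FV) = 90.00° ✓; |FV| = 14.80 ✓; ∠FVN = 63.30° ✓; |VN| = 11.40 ✗.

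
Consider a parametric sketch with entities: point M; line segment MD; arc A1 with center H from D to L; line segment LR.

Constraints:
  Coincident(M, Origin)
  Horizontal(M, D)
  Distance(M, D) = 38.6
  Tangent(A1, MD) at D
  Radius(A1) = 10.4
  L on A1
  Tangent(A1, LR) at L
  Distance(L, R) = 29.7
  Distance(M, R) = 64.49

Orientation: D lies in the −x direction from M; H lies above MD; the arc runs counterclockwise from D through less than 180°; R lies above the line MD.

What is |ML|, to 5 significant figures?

35.563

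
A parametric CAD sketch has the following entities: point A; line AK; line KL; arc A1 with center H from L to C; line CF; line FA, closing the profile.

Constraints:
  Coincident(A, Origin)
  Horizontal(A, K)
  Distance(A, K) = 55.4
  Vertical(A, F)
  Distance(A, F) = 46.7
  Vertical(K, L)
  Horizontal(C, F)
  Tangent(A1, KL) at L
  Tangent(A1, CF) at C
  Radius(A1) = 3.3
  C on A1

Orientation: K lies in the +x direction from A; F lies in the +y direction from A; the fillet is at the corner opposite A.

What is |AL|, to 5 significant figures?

70.376

A is at the origin; A and K share the same y with |AK| = 55.4 and K on the +x side, so K = (55.400, 0.0000). AF is vertical with |AF| = 46.7 and F on the +y side, so F = (0.0000, 46.700). The virtual corner opposite A is at (55.400, 46.700). Tangency of A1 to KL means the radius HL is perpendicular to KL and A1 meets CF tangentially, so HC is at right angles to CF, with radius 3.3, so the center H sits 3.3 in from both sides at H = (52.100, 43.400). That places the tangent points at L = (55.400, 43.400) on KL and C = (52.100, 46.700) on CF. Then |AL| = |L − A| = 70.376.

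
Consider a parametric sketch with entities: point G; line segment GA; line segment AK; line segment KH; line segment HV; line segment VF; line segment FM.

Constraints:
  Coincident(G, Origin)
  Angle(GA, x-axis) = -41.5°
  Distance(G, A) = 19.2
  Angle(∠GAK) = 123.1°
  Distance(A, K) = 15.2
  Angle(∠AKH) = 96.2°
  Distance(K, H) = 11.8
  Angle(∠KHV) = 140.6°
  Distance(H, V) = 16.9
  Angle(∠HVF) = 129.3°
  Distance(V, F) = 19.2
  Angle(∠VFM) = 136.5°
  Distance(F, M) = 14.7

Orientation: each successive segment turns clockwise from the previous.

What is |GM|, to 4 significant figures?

13.38

G is at the origin; GA runs at -41.5° with length 19.2, so A = (14.38, -12.72). ∠GAK = 123.1° gives AK at -98.40° from the x-axis; with |AK| = 15.2, K = (12.16, -27.76). ∠AKH = 96.2° gives KH at 177.8° from the x-axis; with |KH| = 11.8, H = (0.3682, -27.31). ∠KHV = 140.6° gives HV at 138.4° from the x-axis; with |HV| = 16.9, V = (-12.27, -16.09). ∠HVF = 129.3° gives VF at 87.70° from the x-axis; with |VF| = 19.2, F = (-11.50, 3.099). ∠VFM = 136.5° gives FM at 44.20° from the x-axis; with |FM| = 14.7, M = (-0.9605, 13.35). Then |GM| = |M − G| = 13.38.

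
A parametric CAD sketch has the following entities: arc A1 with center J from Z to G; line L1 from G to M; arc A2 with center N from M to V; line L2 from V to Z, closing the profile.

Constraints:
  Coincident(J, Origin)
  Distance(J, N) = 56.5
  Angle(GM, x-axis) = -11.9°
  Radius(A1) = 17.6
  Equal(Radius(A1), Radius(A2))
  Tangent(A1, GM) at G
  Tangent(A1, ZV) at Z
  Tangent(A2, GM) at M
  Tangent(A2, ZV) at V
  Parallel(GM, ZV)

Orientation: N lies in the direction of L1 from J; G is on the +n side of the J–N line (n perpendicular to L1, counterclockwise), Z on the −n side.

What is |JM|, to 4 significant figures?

59.18

The slot axis is L1's direction at -11.9°, so u = (cos -11.9°, sin -11.9°) = (0.9785, -0.2062) and n = (−sin -11.9°, cos -11.9°) = (0.2062, 0.9785). J is at the origin and N lies 56.5 along u from J, so N = 56.5·u = (55.29, -11.65). Tangency of A1 to both parallel lines with radius 17.6 puts G and Z at J ± 17.6·n: G = (3.629, 17.22), Z = (-3.629, -17.22). Equal radii place M and V the same way about N: M = N + 17.6·n = (58.91, 5.571), V = N − 17.6·n = (51.66, -28.87). Then |JM| = |M − J| = 59.18.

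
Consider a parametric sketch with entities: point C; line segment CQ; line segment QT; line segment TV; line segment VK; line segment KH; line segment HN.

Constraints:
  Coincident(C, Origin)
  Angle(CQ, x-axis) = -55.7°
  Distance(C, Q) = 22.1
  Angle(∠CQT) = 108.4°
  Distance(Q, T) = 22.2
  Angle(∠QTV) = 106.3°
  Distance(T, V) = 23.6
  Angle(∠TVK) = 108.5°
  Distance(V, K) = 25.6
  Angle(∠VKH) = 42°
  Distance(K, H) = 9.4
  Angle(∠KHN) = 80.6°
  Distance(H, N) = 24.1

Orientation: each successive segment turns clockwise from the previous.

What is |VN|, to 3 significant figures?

15.1

C is at the origin; CQ runs at -55.7° with length 22.1, so Q = (12.5, -18.3). ∠CQT = 108.4° gives QT at -127° from the x-axis; with |QT| = 22.2, T = (-0.999, -35.9). ∠QTV = 106.3° gives TV at 159° from the x-axis; with |TV| = 23.6, V = (-23.0, -27.5). ∠TVK = 108.5° gives VK at 87.5° from the x-axis; with |VK| = 25.6, K = (-21.9, -1.88). ∠VKH = 42.0° gives KH at -50.5° from the x-axis; with |KH| = 9.4, H = (-15.9, -9.14). ∠KHN = 80.6° gives HN at -150° from the x-axis; with |HN| = 24.1, N = (-36.8, -21.2). Then |VN| = |N − V| = 15.1.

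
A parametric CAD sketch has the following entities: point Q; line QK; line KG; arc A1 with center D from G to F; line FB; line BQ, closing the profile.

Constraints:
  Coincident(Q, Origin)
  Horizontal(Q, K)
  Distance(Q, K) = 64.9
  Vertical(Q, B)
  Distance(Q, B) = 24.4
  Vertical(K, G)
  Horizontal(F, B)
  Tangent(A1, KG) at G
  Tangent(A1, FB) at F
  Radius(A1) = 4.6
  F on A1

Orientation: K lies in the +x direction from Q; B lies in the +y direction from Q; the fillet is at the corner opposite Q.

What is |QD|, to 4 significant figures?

63.47

Q and B share the same x with |QB| = 24.4 and B on the +y side, so B = (0.000, 24.40). The virtual corner opposite Q is at (64.90, 24.40). Tangency of A1 to KG means the radius DG is perpendicular to KG and since A1 is tangent to FB there, DF ⟂ FB, with radius 4.6, so the center D sits 4.6 in from both sides at D = (60.30, 19.80). Then |QD| = |D − Q| = 63.47.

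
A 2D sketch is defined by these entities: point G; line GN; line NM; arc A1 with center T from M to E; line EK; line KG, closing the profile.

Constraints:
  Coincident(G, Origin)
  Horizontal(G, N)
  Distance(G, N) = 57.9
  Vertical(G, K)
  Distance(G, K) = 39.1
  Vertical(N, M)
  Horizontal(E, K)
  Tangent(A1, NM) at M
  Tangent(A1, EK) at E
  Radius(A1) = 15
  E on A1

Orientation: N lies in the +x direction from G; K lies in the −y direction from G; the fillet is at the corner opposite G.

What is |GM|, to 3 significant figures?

62.7

The virtual corner opposite G is at (57.9, -39.1). A1 meets NM tangentially, so TM is at right angles to NM and tangency of A1 to EK means the radius TE is perpendicular to EK, with radius 15.0, so the center T sits 15.0 in from both sides at T = (42.9, -24.1). That places the tangent points at M = (57.9, -24.1) on NM and E = (42.9, -39.1) on EK. Then |GM| = |M − G| = 62.7.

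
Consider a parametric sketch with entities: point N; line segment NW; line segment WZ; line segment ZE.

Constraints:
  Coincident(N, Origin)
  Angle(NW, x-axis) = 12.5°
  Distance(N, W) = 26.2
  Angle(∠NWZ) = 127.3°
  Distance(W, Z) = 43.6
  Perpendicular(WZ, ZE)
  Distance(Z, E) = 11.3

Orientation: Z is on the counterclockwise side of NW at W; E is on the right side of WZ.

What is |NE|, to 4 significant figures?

67.61

N is at the origin; NW runs at 12.5° with length 26.2, so W = 26.2·(cos 12.5°, sin 12.5°) = (25.58, 5.671). ∠NWZ = 127.3°, so WZ runs at 12.5° + (180° − 127.3°) = 65.20° from the x-axis; with |WZ| = 43.6, Z = W + 43.6·(cos 65.20°, sin 65.20°) = (43.87, 45.25). The perpendicularity gives ZE at right angles to WZ; with |ZE| = 11.3 on the right of WZ, E = Z + 11.3·(0.9078, -0.4195) = (54.12, 40.51). Then |NE| = |E − N| = 67.61.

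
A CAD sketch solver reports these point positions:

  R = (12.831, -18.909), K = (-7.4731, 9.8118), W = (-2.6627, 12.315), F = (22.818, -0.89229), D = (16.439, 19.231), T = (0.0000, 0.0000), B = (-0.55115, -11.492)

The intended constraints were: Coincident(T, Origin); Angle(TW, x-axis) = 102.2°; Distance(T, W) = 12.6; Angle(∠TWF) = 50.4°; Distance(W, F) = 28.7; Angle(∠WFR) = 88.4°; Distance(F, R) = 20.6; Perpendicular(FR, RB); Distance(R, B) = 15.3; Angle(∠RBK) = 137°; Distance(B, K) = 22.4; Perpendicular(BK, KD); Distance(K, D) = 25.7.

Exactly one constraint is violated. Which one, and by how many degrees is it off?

Perpendicular(BK, KD) — off by 3.50°.

T = (0.00, 0.00) ✓; TW at 102.2° ✓; |TW| = 12.60 ✓; ∠TWF = 50.40° ✓; |WF| = 28.70 ✓; ∠WFR = 88.40° ✓; |FR| = 20.60 ✓; ∠(FR, RB) = 90.00° ✓; |RB| = 15.30 ✓; ∠RBK = 137.0° ✓; |BK| = 22.40 ✓; ∠(BK, KD) = 86.50° ✗; |KD| = 25.70 ✓.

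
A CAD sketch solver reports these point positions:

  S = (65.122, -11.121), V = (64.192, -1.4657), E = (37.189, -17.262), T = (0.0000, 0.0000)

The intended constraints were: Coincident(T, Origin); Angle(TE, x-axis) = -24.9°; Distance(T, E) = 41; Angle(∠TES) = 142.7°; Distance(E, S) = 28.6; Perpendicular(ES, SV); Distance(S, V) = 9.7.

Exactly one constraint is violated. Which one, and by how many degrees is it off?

Perpendicular(ES, SV) — off by 6.90°.

T = (0.00, 0.00) ✓; TE at -24.90° ✓; |TE| = 41.00 ✓; ∠TES = 142.7° ✓; |ES| = 28.60 ✓; ∠(ES, SV) = 83.10° ✗; |SV| = 9.700 ✓.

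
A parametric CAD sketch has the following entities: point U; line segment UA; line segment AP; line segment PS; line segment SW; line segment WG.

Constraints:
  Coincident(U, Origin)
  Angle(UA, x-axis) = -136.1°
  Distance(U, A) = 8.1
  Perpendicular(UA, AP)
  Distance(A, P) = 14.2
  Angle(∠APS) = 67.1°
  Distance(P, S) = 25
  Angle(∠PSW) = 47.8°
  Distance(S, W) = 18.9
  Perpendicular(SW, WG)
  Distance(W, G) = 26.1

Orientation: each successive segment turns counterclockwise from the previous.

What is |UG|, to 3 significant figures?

24.1

∠PSW = 47.8° gives SW at -161° from the x-axis; with |SW| = 18.9, W = (-4.01, 0.977). SW ⟂ WG, so WG runs at -71.0°; with |WG| = 26.1, G = (4.49, -23.7). Then |UG| = |G − U| = 24.1.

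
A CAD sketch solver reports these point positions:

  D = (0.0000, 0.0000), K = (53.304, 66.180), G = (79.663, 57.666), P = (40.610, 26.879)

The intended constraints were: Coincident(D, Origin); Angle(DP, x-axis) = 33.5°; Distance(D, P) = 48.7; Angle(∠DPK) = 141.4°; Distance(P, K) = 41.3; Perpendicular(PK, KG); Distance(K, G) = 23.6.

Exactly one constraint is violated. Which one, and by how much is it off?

Distance(K, G) = 23.6 — off by 4.10.

D = (0.00, 0.00) ✓; DP at 33.50° ✓; |DP| = 48.70 ✓; ∠DPK = 141.4° ✓; |PK| = 41.30 ✓; ∠(PK, KG) = 90.00° ✓; |KG| = 27.70 ✗.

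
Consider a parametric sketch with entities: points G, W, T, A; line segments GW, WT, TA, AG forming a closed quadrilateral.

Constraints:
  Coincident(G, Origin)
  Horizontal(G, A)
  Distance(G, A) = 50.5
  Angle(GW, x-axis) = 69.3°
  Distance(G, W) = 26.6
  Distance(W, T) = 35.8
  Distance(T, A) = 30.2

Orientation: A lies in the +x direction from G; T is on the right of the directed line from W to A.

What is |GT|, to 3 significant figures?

23.3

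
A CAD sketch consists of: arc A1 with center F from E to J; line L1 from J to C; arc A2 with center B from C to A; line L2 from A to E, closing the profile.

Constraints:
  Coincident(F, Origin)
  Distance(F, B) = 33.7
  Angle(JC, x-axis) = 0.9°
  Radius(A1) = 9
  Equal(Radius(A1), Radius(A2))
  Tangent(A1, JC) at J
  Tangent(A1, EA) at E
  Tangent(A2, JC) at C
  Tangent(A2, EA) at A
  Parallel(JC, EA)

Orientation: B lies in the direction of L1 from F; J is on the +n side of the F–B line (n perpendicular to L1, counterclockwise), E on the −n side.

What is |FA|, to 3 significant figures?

34.9

The slot axis is L1's direction at 0.9°, so u = (cos 0.9°, sin 0.9°) = (1.00, 0.0157) and n = (−sin 0.9°, cos 0.9°) = (-0.0157, 1.00). F is at the origin and B lies 33.7 along u from F, so B = 33.7·u = (33.7, 0.529). Tangency of A1 to both parallel lines with radius 9.0 puts J and E at F ± 9.0·n: J = (-0.141, 9.00), E = (0.141, -9.00). Equal radii place C and A the same way about B: C = B + 9.0·n = (33.6, 9.53), A = B − 9.0·n = (33.8, -8.47). Then |FA| = |A − F| = 34.9.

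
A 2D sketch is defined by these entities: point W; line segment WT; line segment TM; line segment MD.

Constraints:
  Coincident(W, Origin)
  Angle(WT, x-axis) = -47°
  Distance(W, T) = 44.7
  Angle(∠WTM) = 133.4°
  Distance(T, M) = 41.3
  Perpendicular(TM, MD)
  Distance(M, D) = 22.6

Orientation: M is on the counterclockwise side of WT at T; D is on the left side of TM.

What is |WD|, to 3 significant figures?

72.7

∠WTM = 133.4°, so TM runs at -47.0° + (180° − 133.4°) = -0.400° from the x-axis; with |TM| = 41.3, M = T + 41.3·(cos -0.400°, sin -0.400°) = (71.8, -33.0). The perpendicularity gives MD at right angles to TM; with |MD| = 22.6 on the left of TM, D = M + 22.6·(0.00698, 1.00) = (71.9, -10.4). Then |WD| = |D − W| = 72.7.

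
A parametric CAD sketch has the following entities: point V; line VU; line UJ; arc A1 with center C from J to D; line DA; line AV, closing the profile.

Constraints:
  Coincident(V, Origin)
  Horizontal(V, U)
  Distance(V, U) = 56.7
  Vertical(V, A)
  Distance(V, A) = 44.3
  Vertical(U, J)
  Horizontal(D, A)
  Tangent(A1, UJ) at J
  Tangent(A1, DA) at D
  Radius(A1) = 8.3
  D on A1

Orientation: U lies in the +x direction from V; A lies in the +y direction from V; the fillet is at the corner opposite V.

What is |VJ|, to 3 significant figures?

67.2

V is at the origin; VU is horizontal with |VU| = 56.7 and U on the +x side, so U = (56.7, 0.00). VA is vertical with |VA| = 44.3 and A on the +y side, so A = (0.00, 44.3). The virtual corner opposite V is at (56.7, 44.3). A1 meets UJ tangentially, so CJ is at right angles to UJ and the tangent condition forces CD to be normal to DA, with radius 8.3, so the center C sits 8.3 in from both sides at C = (48.4, 36.0). That places the tangent points at J = (56.7, 36.0) on UJ and D = (48.4, 44.3) on DA. Then |VJ| = |J − V| = 67.2.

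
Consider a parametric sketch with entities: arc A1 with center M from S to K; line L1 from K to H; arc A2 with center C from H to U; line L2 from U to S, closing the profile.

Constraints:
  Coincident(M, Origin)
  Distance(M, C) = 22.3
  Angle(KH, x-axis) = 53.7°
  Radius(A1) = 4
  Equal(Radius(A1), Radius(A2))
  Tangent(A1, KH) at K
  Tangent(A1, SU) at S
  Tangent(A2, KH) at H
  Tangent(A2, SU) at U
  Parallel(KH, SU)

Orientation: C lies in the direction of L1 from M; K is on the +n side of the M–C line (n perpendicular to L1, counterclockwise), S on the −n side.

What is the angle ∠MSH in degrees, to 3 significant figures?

70.3°

Tangency of A1 to both parallel lines with radius 4.0 puts K and S at M ± 4.0·n: K = (-3.22, 2.37), S = (3.22, -2.37). Equal radii place H and U the same way about C: H = C + 4.0·n = (9.98, 20.3), U = C − 4.0·n = (16.4, 15.6). Then cos ∠MSH = SM·SH / (|SM||SH|), giving 70.3°.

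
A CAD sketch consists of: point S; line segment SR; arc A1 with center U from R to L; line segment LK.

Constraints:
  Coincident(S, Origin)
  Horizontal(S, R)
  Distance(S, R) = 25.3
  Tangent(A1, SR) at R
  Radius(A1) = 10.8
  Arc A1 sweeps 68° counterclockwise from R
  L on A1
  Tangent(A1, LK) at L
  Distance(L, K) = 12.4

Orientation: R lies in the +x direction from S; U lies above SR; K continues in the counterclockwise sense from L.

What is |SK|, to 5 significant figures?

43.930

S is at the origin; S and R share the same y with |SR| = 25.3 and R on the +x side, so R = (25.300, 0.0000). Since A1 is tangent to SR there, UR ⟂ SR, so U = R + (0, 10.8) = (25.300, 10.800). On A1, R sits at bearing -90° from U; a 68° counterclockwise sweep puts L at bearing -22°, so L = U + 10.8·(cos -22°, sin -22°) = (35.314, 6.7542). Tangency of A1 to LK means the radius UL is perpendicular to LK, so LK runs along (−sin -22°, cos -22°); with |LK| = 12.4, K = (39.959, 18.251). Then |SK| = |K − S| = 43.930.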